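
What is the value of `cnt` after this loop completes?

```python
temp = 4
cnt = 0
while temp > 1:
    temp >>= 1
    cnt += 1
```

Count right shifts until 1
`cnt` takes the values: 0 → 1 → 2

Answer: 2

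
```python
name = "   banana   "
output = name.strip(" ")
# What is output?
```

Trace:
`name = "   banana   "` → name = '   banana   '
`output = name.strip(" ")` → output = 'banana'
So output = 'banana'

Answer: 'banana'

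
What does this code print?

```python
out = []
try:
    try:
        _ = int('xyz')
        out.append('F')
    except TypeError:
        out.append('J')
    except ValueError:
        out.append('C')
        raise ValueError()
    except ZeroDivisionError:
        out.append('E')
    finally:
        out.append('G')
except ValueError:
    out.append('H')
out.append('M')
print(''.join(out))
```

Execution trace: 'C' (except ValueError) → 'G' (finally) → 'H' (outer except ValueError) → 'M' (after the try/except). Output: CGHM

Answer: CGHM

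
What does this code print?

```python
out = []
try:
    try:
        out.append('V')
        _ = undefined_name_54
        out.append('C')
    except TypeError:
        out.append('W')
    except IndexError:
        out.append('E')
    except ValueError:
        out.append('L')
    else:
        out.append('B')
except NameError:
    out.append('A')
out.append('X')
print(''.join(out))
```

Execution trace: 'V' (try body) → 'A' (outer except NameError) → 'X' (after the try/except). Output: VAX

Answer: VAX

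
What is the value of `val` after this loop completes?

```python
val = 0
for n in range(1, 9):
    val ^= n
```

XOR of 1 to 8
`val` takes the values: 0 → 1 → 3 → 0 → 4 → 1 → 7 → 0 → 8

Answer: 8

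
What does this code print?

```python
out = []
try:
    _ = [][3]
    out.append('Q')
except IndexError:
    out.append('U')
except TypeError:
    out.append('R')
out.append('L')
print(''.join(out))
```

Execution trace: 'U' (except IndexError) → 'L' (after the try/except). Output: UL

Answer: UL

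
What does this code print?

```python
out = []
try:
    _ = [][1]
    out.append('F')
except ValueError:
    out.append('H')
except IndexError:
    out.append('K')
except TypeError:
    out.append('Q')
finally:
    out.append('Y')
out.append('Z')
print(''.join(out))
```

Execution trace: 'K' (except IndexError) → 'Y' (finally) → 'Z' (after the try/except). Output: KYZ

Answer: KYZ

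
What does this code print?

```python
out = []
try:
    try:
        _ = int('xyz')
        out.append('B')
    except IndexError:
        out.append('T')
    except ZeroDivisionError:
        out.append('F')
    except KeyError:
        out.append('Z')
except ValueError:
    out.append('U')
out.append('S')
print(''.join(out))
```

Execution trace: 'U' (outer except ValueError) → 'S' (after the try/except). Output: US

Answer: US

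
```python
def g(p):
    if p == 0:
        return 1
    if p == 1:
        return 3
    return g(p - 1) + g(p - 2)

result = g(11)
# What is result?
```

Build up from base cases: g(0)=1, g(1)=3, g(2)=4, g(3)=7, g(4)=11, g(5)=18, g(6)=29, ..., g(11)=322

Answer: 322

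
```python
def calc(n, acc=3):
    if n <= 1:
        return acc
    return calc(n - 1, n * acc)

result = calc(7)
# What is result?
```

Accumulator trace (n, acc): (7, 3) -> (6, 21) -> (5, 126) -> (4, 630) -> (3, 2520) -> (2, 7560) -> (1, 15120) -> return 15120

Answer: 15120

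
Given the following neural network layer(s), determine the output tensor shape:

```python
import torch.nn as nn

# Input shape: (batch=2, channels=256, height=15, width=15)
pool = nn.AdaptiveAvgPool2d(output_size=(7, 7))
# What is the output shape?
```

Input: (2, 256, 15, 15) -> Output: (2, 256, 7, 7)

Answer: (2, 256, 7, 7)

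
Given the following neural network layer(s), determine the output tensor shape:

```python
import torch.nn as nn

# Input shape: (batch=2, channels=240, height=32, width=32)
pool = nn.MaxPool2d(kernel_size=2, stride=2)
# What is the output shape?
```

Input: (2, 240, 32, 32) -> Output: (2, 240, 16, 16)

Answer: (2, 240, 16, 16)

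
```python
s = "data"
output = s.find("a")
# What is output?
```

Trace:
`s = "data"` → s = 'data'
`output = s.find("a")` → output = 1
So output = 1

Answer: 1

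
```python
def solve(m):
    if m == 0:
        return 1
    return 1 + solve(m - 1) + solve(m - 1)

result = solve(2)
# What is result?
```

solve(m) = 1 + 2·solve(m-1), solve(0)=1. Closed form: (1+1)·2^2 - 1 = 7.

Answer: 7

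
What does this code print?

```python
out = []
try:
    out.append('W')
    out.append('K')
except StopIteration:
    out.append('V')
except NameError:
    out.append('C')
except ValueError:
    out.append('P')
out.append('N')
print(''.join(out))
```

Execution trace: 'W' (try body) → 'K' (try body, no exception) → 'N' (after the try/except). Output: WKN

Answer: WKN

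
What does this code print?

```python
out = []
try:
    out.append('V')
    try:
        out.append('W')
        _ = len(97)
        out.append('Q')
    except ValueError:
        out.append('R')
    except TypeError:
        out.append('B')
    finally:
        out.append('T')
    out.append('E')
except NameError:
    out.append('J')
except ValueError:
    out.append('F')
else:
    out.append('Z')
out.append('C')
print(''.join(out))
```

Execution trace: 'V' (try body) → 'W' (inner try body) → 'B' (inner except TypeError) → 'T' (inner finally) → 'E' (try body, no exception) → 'Z' (else) → 'C' (after the try/except). Output: VWBTEZC

Answer: VWBTEZC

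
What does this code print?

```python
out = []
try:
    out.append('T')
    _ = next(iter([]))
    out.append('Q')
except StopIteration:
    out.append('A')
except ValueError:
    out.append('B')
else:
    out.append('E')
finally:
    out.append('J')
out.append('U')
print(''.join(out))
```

Execution trace: 'T' (try body) → 'A' (except StopIteration) → 'J' (finally) → 'U' (after the try/except). Output: TAJU

Answer: TAJU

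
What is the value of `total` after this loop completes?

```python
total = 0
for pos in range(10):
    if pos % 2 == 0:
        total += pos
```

Sum of even numbers 0 to 9
`total` takes the values: 0 → 2 → 6 → 12 → 20

Answer: 20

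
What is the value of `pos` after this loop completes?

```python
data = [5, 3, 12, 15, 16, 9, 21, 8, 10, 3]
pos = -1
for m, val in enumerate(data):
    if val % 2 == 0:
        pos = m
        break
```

First even number index in [5, 3, 12, 15, 16, 9, 21, 8, 10, 3]
`pos` takes the values: -1 → 2

Answer: 2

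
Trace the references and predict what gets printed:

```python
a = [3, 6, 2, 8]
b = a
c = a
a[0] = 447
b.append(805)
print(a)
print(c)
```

Key concept: multiple aliases.
Step by step:
`a = [3, 6, 2, 8]` → a = [3, 6, 2, 8]
`b = a` → b = [3, 6, 2, 8] (same object as a)
`c = a` → c = [3, 6, 2, 8] (same object as a, b)
`a[0] = 447` → a = [447, 6, 2, 8] (same object as b, c); b = [447, 6, 2, 8] (same object as a, c); c = [447, 6, 2, 8] (same object as a, b)
`b.append(805)` → a = [447, 6, 2, 8, 805] (same object as b, c); b = [447, 6, 2, 8, 805] (same object as a, c); c = [447, 6, 2, 8, 805] (same object as a, b)
`print(a)` → prints [447, 6, 2, 8, 805]
`print(c)` → prints [447, 6, 2, 8, 805]

Answer:
[447, 6, 2, 8, 805]
[447, 6, 2, 8, 805]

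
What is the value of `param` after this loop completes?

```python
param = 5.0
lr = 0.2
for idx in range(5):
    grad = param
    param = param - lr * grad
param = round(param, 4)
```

Gradient descent: w = 5.0 * (1 - 0.2)^5
`param` takes the values: 5.0 → 4.0 → 3.2 → 2.56 → 2.048 → 1.6384

Answer: 1.6384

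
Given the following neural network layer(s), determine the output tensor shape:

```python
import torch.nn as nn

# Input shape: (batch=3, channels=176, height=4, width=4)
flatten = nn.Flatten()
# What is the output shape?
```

Input: (3, 176, 4, 4) -> Output: (3, 2816)

Answer: (3, 2816)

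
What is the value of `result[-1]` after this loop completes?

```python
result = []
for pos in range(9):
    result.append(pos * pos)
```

Last element of squares 0 to 8
`result` takes the values: [] → [0] → [0, 1] → [0, 1, 4] → [0, 1, 4, 9] → [0, 1, 4, 9, 16] → [0, 1, 4, 9, 16, 25] → [0, 1, 4, 9, 16, 25, 36] → [0, 1, 4, 9, 16, 25, 36, 49] → [0, 1, 4, 9, 16, 25, 36, 49, 64]
So `result[-1]` = 64

Answer: 64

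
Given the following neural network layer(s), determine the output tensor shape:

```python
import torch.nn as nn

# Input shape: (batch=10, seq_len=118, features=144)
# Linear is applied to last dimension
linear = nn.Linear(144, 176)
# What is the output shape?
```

Input: (10, 118, 144) -> Output: (10, 118, 176)

Answer: (10, 118, 176)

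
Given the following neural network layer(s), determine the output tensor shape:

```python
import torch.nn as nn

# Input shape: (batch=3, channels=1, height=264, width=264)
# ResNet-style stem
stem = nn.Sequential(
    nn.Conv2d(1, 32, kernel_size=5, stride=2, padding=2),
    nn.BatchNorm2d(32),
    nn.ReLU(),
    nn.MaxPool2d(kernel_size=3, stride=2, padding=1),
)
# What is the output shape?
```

Input: (3, 1, 264, 264) -> after Conv2d 5x5 stride=2: (3, 32, 132, 132) -> Output: (3, 32, 66, 66)

Answer: (3, 32, 66, 66)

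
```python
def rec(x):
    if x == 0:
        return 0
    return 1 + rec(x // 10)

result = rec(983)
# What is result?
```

Count of digits of 983: 3

Answer: 3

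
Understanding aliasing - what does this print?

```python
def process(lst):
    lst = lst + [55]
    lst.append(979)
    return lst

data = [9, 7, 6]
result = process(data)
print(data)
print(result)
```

Key concept: rebinding parameter vs mutation.
Step by step:
`data = [9, 7, 6]` → data = [9, 7, 6]
`result = process(data)` → result = [9, 7, 6, 55, 979]
`print(data)` → prints [9, 7, 6]
`print(result)` → prints [9, 7, 6, 55, 979]

Answer:
[9, 7, 6]
[9, 7, 6, 55, 979]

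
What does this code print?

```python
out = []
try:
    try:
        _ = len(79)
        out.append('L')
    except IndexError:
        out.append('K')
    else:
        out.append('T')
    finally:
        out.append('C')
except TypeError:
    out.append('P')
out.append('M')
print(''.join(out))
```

Execution trace: 'C' (finally) → 'P' (outer except TypeError) → 'M' (after the try/except). Output: CPM

Answer: CPM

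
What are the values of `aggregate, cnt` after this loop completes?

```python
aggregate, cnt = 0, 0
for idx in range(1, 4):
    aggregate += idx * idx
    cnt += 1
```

Sum of squares and count
`aggregate, cnt` takes the values: (0, 0) → (1, 0) → (1, 1) → (5, 1) → (5, 2) → (14, 2) → (14, 3)

Answer: 14, 3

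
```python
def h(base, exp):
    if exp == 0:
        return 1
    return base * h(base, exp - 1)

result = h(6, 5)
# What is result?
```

h(6, 5) = 6 * 6 * 6 * 6 * 6 = 7776

Answer: 7776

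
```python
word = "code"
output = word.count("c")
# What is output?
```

Trace:
`word = "code"` → word = 'code'
`output = word.count("c")` → output = 1
So output = 1

Answer: 1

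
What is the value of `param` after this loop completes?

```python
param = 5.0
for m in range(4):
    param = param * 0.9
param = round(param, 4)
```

Exponential decay: 5.0 * 0.9^4
`param` takes the values: 5.0 → 4.5 → 4.05 → 3.645 → 3.2805

Answer: 3.2805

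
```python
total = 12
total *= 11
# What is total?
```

Trace:
`total = 12` → total = 12
`total *= 11` → total = 132
So total = 132

Answer: 132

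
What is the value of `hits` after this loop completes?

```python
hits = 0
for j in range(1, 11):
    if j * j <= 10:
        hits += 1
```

Count numbers where j² ≤ 10
`hits` takes the values: 0 → 1 → 2 → 3

Answer: 3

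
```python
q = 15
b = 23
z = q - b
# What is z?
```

Trace:
`q = 15` → q = 15
`b = 23` → b = 23
`z = q - b` → z = -8
So z = -8

Answer: -8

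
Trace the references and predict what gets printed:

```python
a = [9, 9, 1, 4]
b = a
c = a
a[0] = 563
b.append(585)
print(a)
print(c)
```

Key concept: multiple aliases.
Step by step:
`a = [9, 9, 1, 4]` → a = [9, 9, 1, 4]
`b = a` → b = [9, 9, 1, 4] (same object as a)
`c = a` → c = [9, 9, 1, 4] (same object as a, b)
`a[0] = 563` → a = [563, 9, 1, 4] (same object as b, c); b = [563, 9, 1, 4] (same object as a, c); c = [563, 9, 1, 4] (same object as a, b)
`b.append(585)` → a = [563, 9, 1, 4, 585] (same object as b, c); b = [563, 9, 1, 4, 585] (same object as a, c); c = [563, 9, 1, 4, 585] (same object as a, b)
`print(a)` → prints [563, 9, 1, 4, 585]
`print(c)` → prints [563, 9, 1, 4, 585]

Answer:
[563, 9, 1, 4, 585]
[563, 9, 1, 4, 585]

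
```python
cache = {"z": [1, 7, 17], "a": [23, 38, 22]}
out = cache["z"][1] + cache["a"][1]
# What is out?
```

Trace:
`cache = {"z": [1, 7, 17], "a": [23, 38, 22]}` → cache = {'z': [1, 7, 17], 'a': [23, 38, 22]}
`out = cache["z"][1] + cache["a"][1]` → out = 45
So out = 45

Answer: 45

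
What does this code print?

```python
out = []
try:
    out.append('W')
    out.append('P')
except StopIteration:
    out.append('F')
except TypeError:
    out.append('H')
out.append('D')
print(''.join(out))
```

Execution trace: 'W' (try body) → 'P' (try body, no exception) → 'D' (after the try/except). Output: WPD

Answer: WPD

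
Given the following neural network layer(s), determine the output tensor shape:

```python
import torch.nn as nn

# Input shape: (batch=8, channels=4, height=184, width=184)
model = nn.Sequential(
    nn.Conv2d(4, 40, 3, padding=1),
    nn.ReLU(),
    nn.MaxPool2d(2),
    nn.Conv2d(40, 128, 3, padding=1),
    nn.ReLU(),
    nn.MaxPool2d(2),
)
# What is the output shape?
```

Input: (8, 4, 184, 184) -> after first Conv2d: (8, 40, 184, 184) -> after first MaxPool2d: (8, 40, 92, 92) -> after second Conv2d: (8, 128, 92, 92) -> Output: (8, 128, 46, 46)

Answer: (8, 128, 46, 46)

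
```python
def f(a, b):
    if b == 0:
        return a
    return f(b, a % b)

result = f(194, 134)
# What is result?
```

f(194, 134) -> f(134, 60) -> f(60, 14) -> f(14, 4) -> f(4, 2) -> f(2, 0) -> 2

Answer: 2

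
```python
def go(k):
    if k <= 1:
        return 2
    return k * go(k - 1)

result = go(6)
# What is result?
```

go(6) = 6 * 5 * 4 * 3 * 2 * 2 = 1440

Answer: 1440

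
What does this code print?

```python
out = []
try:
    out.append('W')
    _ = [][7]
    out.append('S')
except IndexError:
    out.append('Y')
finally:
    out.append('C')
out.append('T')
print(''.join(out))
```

Execution trace: 'W' (try body) → 'Y' (except IndexError) → 'C' (finally) → 'T' (after the try/except). Output: WYCT

Answer: WYCT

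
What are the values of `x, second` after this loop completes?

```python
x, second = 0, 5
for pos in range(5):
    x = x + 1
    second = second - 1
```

x goes 0→5, second goes 5→0
`x, second` takes the values: (0, 5) → (1, 5) → (1, 4) → (2, 4) → (2, 3) → (3, 3) → (3, 2) → (4, 2) → (4, 1) → (5, 1) → (5, 0)

Answer: 5, 0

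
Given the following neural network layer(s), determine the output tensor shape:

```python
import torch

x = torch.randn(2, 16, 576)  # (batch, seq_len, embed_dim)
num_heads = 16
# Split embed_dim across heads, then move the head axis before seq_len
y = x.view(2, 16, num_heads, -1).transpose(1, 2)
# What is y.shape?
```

Input: (2, 16, 576) -> head_dim = 576 // 16 = 36; after view: (2, 16, 16, 36) -> after transpose(1, 2): (2, 16, 16, 36) -> Output: (2, 16, 16, 36)

Answer: (2, 16, 16, 36)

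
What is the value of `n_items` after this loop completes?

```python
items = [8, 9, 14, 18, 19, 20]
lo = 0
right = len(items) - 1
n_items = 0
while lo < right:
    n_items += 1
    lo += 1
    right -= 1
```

Iterations until pointers meet (list length 6)
`n_items` takes the values: 0 → 1 → 2 → 3

Answer: 3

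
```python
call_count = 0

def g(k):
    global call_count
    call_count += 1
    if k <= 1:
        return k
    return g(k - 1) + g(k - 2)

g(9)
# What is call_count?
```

Calls(k) = 1 + Calls(k-1) + Calls(k-2); Calls(0)=Calls(1)=1. For k=9 this gives 109.

Answer: 109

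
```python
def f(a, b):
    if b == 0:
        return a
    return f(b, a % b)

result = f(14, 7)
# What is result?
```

f(14, 7) -> f(7, 0) -> 7

Answer: 7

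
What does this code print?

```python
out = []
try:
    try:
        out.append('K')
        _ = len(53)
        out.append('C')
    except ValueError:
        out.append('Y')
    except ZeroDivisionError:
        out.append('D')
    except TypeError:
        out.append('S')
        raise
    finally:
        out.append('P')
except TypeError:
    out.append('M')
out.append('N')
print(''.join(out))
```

Execution trace: 'K' (inner try body) → 'S' (inner except TypeError) → 'P' (inner finally) → 'M' (outer except TypeError) → 'N' (after the try/except). Output: KSPMN

Answer: KSPMN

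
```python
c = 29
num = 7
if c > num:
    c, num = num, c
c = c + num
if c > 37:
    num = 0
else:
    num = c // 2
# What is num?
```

Trace:
`c = 29` → c = 29
`num = 7` → num = 7
`if c > num: ...` → c > num is True → c = 7; num = 29
`c = c + num` → c = 36
`if c > 37: ...` → c > 37 is False, take else branch → num = 18
So num = 18

Answer: 18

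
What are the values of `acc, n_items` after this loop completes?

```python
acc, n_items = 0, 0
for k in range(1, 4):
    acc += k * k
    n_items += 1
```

Sum of squares and count
`acc, n_items` takes the values: (0, 0) → (1, 0) → (1, 1) → (5, 1) → (5, 2) → (14, 2) → (14, 3)

Answer: 14, 3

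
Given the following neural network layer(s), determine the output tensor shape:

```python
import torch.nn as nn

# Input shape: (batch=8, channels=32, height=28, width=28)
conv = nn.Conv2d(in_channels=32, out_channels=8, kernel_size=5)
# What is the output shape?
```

Input: (8, 32, 28, 28) -> Output: (8, 8, 24, 24)

Answer: (8, 8, 24, 24)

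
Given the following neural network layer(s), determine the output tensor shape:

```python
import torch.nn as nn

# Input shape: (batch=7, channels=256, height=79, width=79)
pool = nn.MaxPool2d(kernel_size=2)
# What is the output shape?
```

Input: (7, 256, 79, 79) -> Output: (7, 256, 39, 39)

Answer: (7, 256, 39, 39)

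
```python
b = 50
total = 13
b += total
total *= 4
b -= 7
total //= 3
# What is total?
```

Trace:
`b = 50` → b = 50
`total = 13` → total = 13
`b += total` → b = 63
`total *= 4` → total = 52
`b -= 7` → b = 56
`total //= 3` → total = 17
So total = 17

Answer: 17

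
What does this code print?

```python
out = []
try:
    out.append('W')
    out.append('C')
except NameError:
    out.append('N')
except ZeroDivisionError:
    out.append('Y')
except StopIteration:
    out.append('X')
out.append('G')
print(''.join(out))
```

Execution trace: 'W' (try body) → 'C' (try body, no exception) → 'G' (after the try/except). Output: WCG

Answer: WCG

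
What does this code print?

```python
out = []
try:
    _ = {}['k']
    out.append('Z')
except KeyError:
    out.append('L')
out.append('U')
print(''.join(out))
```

Execution trace: 'L' (except KeyError) → 'U' (after the try/except). Output: LU

Answer: LU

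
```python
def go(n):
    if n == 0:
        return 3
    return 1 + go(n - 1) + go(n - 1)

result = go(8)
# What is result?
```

go(n) = 1 + 2·go(n-1), go(0)=3. Closed form: (3+1)·2^8 - 1 = 1023.

Answer: 1023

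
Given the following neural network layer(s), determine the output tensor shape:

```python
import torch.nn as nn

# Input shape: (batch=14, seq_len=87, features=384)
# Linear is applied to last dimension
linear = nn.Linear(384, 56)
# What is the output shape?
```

Input: (14, 87, 384) -> Output: (14, 87, 56)

Answer: (14, 87, 56)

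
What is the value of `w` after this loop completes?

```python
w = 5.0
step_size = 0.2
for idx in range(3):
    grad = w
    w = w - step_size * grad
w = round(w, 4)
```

Gradient descent: w = 5.0 * (1 - 0.2)^3
`w` takes the values: 5.0 → 4.0 → 3.2 → 2.56

Answer: 2.56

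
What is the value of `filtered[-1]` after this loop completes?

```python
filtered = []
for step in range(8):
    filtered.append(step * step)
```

Last element of squares 0 to 7
`filtered` takes the values: [] → [0] → [0, 1] → [0, 1, 4] → [0, 1, 4, 9] → [0, 1, 4, 9, 16] → [0, 1, 4, 9, 16, 25] → [0, 1, 4, 9, 16, 25, 36] → [0, 1, 4, 9, 16, 25, 36, 49]
So `filtered[-1]` = 49

Answer: 49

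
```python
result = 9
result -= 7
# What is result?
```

Trace:
`result = 9` → result = 9
`result -= 7` → result = 2
So result = 2

Answer: 2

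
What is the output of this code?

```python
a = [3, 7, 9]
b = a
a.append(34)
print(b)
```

Key concept: basic list aliasing.
Step by step:
`a = [3, 7, 9]` → a = [3, 7, 9]
`b = a` → b = [3, 7, 9] (same object as a)
`a.append(34)` → a = [3, 7, 9, 34] (same object as b); b = [3, 7, 9, 34] (same object as a)
`print(b)` → prints [3, 7, 9, 34]

Answer: [3, 7, 9, 34]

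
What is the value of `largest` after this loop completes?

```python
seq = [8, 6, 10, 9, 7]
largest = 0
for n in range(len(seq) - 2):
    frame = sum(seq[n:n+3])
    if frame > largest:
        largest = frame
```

Max sum of 3-element window in [8, 6, 10, 9, 7]
`largest` takes the values: 0 → 24 → 25 → 26

Answer: 26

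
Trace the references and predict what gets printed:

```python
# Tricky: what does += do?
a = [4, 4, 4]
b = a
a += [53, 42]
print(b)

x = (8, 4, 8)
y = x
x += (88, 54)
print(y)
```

Key concept: += behavior differs for mutable vs immutable.
Step by step:
`a = [4, 4, 4]` → a = [4, 4, 4]
`b = a` → b = [4, 4, 4] (same object as a)
`a += [53, 42]` → a = [4, 4, 4, 53, 42] (same object as b); b = [4, 4, 4, 53, 42] (same object as a)
`print(b)` → prints [4, 4, 4, 53, 42]
`x = (8, 4, 8)` → x = (8, 4, 8)
`y = x` → y = (8, 4, 8)
`x += (88, 54)` → x = (8, 4, 8, 88, 54)
`print(y)` → prints (8, 4, 8)

Answer:
[4, 4, 4, 53, 42]
(8, 4, 8)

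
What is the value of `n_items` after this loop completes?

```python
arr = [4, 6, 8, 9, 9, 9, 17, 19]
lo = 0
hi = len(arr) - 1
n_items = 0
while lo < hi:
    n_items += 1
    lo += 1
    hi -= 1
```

Iterations until pointers meet (list length 8)
`n_items` takes the values: 0 → 1 → 2 → 3 → 4

Answer: 4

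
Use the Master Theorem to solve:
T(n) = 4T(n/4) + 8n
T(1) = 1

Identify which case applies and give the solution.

a=4, b=4, f(n)=8n. log_4(4) = 1. Since c=1 = 1, Case 2 applies: T(n) = Θ(n^log_b(a) · log n) = O(n log n).

Answer: O(n log n) - Case 2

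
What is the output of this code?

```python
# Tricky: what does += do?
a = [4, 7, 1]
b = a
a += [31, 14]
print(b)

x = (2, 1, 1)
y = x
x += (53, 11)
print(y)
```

Key concept: += behavior differs for mutable vs immutable.
Step by step:
`a = [4, 7, 1]` → a = [4, 7, 1]
`b = a` → b = [4, 7, 1] (same object as a)
`a += [31, 14]` → a = [4, 7, 1, 31, 14] (same object as b); b = [4, 7, 1, 31, 14] (same object as a)
`print(b)` → prints [4, 7, 1, 31, 14]
`x = (2, 1, 1)` → x = (2, 1, 1)
`y = x` → y = (2, 1, 1)
`x += (53, 11)` → x = (2, 1, 1, 53, 11)
`print(y)` → prints (2, 1, 1)

Answer:
[4, 7, 1, 31, 14]
(2, 1, 1)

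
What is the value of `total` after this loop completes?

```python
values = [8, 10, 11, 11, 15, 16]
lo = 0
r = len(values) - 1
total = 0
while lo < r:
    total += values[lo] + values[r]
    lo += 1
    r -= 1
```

Sum of pairs from ends
`total` takes the values: 0 → 24 → 49 → 71

Answer: 71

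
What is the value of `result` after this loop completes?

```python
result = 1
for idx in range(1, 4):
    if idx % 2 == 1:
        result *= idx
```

Product of odd numbers 1 to 3
`result` takes the values: 1 → 3

Answer: 3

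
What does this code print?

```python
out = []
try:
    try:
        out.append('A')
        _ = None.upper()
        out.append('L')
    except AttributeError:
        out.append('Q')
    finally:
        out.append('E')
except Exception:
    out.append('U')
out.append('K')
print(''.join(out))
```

Execution trace: 'A' (inner try body) → 'Q' (inner except AttributeError) → 'E' (inner finally) → 'K' (after the try/except). Output: AQEK

Answer: AQEK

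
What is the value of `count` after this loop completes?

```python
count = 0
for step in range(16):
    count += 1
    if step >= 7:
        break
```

Loop breaks when step reaches 7, count is 8
`count` takes the values: 0 → 1 → 2 → 3 → 4 → 5 → 6 → 7 → 8

Answer: 8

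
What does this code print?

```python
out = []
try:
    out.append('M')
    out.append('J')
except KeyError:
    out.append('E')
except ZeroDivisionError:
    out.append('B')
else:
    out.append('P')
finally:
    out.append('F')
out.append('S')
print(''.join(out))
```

Execution trace: 'M' (try body) → 'J' (try body, no exception) → 'P' (else) → 'F' (finally) → 'S' (after the try/except). Output: MJPFS

Answer: MJPFS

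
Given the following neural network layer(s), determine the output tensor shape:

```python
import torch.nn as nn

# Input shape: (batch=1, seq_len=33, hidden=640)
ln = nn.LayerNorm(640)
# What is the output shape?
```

Input: (1, 33, 640) -> Output: (1, 33, 640)

Answer: (1, 33, 640)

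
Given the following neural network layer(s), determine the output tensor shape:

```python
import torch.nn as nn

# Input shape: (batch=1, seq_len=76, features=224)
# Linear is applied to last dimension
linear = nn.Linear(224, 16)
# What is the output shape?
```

Input: (1, 76, 224) -> Output: (1, 76, 16)

Answer: (1, 76, 16)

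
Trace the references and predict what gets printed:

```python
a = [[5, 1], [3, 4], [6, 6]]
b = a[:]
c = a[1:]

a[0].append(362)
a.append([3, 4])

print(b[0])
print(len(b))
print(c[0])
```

Key concept: slice with nested mutation.
Step by step:
`a = [[5, 1], [3, 4], [6, 6]]` → a = [[5, 1], [3, 4], [6, 6]]
`b = a[:]` → b = [[5, 1], [3, 4], [6, 6]]
`c = a[1:]` → c = [[3, 4], [6, 6]]
`a[0].append(362)` → a = [[5, 1, 362], [3, 4], [6, 6]]; b = [[5, 1, 362], [3, 4], [6, 6]]
`a.append([3, 4])` → a = [[5, 1, 362], [3, 4], [6, 6], [3, 4]]
`print(b[0])` → prints [5, 1, 362]
`print(len(b))` → prints 3
`print(c[0])` → prints [3, 4]

Answer:
[5, 1, 362]
3
[3, 4]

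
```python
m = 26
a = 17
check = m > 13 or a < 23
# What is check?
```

Trace:
`m = 26` → m = 26
`a = 17` → a = 17
`check = m > 13 or a < 23` → check = True
So check = True

Answer: True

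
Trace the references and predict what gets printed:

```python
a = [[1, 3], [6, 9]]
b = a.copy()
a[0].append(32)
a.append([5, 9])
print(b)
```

Key concept: shallow copy with nested lists.
Step by step:
`a = [[1, 3], [6, 9]]` → a = [[1, 3], [6, 9]]
`b = a.copy()` → b = [[1, 3], [6, 9]]
`a[0].append(32)` → a = [[1, 3, 32], [6, 9]]; b = [[1, 3, 32], [6, 9]]
`a.append([5, 9])` → a = [[1, 3, 32], [6, 9], [5, 9]]
`print(b)` → prints [[1, 3, 32], [6, 9]]

Answer: [[1, 3, 32], [6, 9]]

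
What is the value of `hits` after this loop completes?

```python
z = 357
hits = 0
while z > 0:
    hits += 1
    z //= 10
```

Count digits by repeated division by 10
`hits` takes the values: 0 → 1 → 2 → 3

Answer: 3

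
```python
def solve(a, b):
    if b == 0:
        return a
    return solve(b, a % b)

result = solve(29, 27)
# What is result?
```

solve(29, 27) -> solve(27, 2) -> solve(2, 1) -> solve(1, 0) -> 1

Answer: 1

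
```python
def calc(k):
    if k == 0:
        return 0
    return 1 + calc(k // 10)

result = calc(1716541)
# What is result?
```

Count of digits of 1716541: 7

Answer: 7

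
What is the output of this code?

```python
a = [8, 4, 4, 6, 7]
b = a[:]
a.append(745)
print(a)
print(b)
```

Key concept: slice [:] creates copy.
Step by step:
`a = [8, 4, 4, 6, 7]` → a = [8, 4, 4, 6, 7]
`b = a[:]` → b = [8, 4, 4, 6, 7]
`a.append(745)` → a = [8, 4, 4, 6, 7, 745]
`print(a)` → prints [8, 4, 4, 6, 7, 745]
`print(b)` → prints [8, 4, 4, 6, 7]

Answer:
[8, 4, 4, 6, 7, 745]
[8, 4, 4, 6, 7]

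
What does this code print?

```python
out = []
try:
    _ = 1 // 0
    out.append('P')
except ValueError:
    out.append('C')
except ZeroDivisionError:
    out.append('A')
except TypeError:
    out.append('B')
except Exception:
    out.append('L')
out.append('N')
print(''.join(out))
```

Execution trace: 'A' (except ZeroDivisionError) → 'N' (after the try/except). Output: AN

Answer: AN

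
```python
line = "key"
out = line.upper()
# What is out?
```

Trace:
`line = "key"` → line = 'key'
`out = line.upper()` → out = 'KEY'
So out = 'KEY'

Answer: 'KEY'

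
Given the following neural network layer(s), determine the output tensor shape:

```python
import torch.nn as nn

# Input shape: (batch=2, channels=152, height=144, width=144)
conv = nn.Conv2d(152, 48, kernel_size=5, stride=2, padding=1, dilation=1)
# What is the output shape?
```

Input: (2, 152, 144, 144) -> Output: (2, 48, 71, 71)

Answer: (2, 48, 71, 71)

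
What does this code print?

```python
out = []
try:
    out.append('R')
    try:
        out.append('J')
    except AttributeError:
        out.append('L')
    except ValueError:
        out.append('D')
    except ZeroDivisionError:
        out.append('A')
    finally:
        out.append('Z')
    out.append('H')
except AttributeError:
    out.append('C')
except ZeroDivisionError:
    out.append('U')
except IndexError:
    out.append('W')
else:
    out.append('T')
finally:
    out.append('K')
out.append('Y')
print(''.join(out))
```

Execution trace: 'R' (try body) → 'J' (inner try body, no exception) → 'Z' (inner finally) → 'H' (try body, no exception) → 'T' (else) → 'K' (finally) → 'Y' (after the try/except). Output: RJZHTKY

Answer: RJZHTKY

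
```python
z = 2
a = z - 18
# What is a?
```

Trace:
`z = 2` → z = 2
`a = z - 18` → a = -16
So a = -16

Answer: -16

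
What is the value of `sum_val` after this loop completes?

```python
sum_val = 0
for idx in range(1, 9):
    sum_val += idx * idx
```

Sum of squares 1² to 8² = 204
`sum_val` takes the values: 0 → 1 → 5 → 14 → 30 → 55 → 91 → 140 → 204

Answer: 204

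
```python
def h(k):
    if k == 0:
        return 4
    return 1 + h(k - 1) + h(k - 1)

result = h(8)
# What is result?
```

h(k) = 1 + 2·h(k-1), h(0)=4. Closed form: (4+1)·2^8 - 1 = 1279.

Answer: 1279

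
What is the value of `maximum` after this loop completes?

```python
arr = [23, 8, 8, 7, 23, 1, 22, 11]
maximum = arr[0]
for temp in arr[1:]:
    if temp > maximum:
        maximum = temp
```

Maximum of [23, 8, 8, 7, 23, 1, 22, 11]
`maximum` takes the values: 23

Answer: 23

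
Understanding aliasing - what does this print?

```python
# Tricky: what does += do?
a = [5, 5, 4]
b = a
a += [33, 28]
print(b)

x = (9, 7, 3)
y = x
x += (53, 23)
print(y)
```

Key concept: += behavior differs for mutable vs immutable.
Step by step:
`a = [5, 5, 4]` → a = [5, 5, 4]
`b = a` → b = [5, 5, 4] (same object as a)
`a += [33, 28]` → a = [5, 5, 4, 33, 28] (same object as b); b = [5, 5, 4, 33, 28] (same object as a)
`print(b)` → prints [5, 5, 4, 33, 28]
`x = (9, 7, 3)` → x = (9, 7, 3)
`y = x` → y = (9, 7, 3)
`x += (53, 23)` → x = (9, 7, 3, 53, 23)
`print(y)` → prints (9, 7, 3)

Answer:
[5, 5, 4, 33, 28]
(9, 7, 3)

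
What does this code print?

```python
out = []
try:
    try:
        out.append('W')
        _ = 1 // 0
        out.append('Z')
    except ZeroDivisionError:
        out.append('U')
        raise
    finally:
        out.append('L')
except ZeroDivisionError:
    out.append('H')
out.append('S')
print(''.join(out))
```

Execution trace: 'W' (inner try body) → 'U' (inner except ZeroDivisionError) → 'L' (inner finally) → 'H' (outer except ZeroDivisionError) → 'S' (after the try/except). Output: WULHS

Answer: WULHS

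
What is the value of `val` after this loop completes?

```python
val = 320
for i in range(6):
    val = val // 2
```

Halve 6 times: 320 // 2^6 = 5
`val` takes the values: 320 → 160 → 80 → 40 → 20 → 10 → 5

Answer: 5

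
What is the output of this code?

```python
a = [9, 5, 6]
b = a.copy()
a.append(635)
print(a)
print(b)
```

Key concept: list.copy() creates independent copy.
Step by step:
`a = [9, 5, 6]` → a = [9, 5, 6]
`b = a.copy()` → b = [9, 5, 6]
`a.append(635)` → a = [9, 5, 6, 635]
`print(a)` → prints [9, 5, 6, 635]
`print(b)` → prints [9, 5, 6]

Answer:
[9, 5, 6, 635]
[9, 5, 6]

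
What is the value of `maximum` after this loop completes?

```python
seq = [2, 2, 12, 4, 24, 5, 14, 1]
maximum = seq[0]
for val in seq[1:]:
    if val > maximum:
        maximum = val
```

Maximum of [2, 2, 12, 4, 24, 5, 14, 1]
`maximum` takes the values: 2 → 12 → 24

Answer: 24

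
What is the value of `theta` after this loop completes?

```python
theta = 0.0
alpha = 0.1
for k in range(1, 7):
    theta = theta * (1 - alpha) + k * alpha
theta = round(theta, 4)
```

Moving average with lr=0.1
`theta` takes the values: 0.0 → 0.1 → 0.29 → 0.561 → 0.9049 → 1.31441 → 1.782969 → 1.783

Answer: 1.783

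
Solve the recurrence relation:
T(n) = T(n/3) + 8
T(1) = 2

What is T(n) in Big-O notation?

Each step divides n by 3 and adds 8. After log_3(n) steps we reach T(1)=2. So T(n) = 8·log_3(n) + 2 = O(log n).

Answer: O(log n)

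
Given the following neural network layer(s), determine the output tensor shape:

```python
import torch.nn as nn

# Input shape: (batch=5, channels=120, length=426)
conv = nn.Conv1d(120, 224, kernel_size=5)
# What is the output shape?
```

Input: (5, 120, 426) -> Output: (5, 224, 422)

Answer: (5, 224, 422)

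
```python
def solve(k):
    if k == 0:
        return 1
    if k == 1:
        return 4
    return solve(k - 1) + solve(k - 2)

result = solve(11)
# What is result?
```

Build up from base cases: solve(0)=1, solve(1)=4, solve(2)=5, solve(3)=9, solve(4)=14, solve(5)=23, solve(6)=37, ..., solve(11)=411

Answer: 411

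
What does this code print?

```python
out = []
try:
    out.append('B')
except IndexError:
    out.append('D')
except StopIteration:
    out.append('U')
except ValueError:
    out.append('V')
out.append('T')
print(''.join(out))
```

Execution trace: 'B' (try body, no exception) → 'T' (after the try/except). Output: BT

Answer: BT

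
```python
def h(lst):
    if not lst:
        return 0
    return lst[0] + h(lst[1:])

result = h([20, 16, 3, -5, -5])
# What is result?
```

20 + 16 + 3 + (-5) + (-5) + 0 = 29

Answer: 29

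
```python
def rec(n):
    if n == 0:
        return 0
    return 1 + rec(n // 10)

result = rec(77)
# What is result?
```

Count of digits of 77: 2

Answer: 2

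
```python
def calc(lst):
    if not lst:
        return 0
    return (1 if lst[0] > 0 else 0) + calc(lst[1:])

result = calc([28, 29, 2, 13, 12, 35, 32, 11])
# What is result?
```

Count of positive elements in [28, 29, 2, 13, 12, 35, 32, 11] = 8

Answer: 8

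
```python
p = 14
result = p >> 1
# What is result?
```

Trace:
`p = 14` → p = 14
`result = p >> 1` → result = 7
So result = 7

Answer: 7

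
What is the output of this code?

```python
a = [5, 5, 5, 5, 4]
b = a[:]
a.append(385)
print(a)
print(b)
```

Key concept: slice [:] creates copy.
Step by step:
`a = [5, 5, 5, 5, 4]` → a = [5, 5, 5, 5, 4]
`b = a[:]` → b = [5, 5, 5, 5, 4]
`a.append(385)` → a = [5, 5, 5, 5, 4, 385]
`print(a)` → prints [5, 5, 5, 5, 4, 385]
`print(b)` → prints [5, 5, 5, 5, 4]

Answer:
[5, 5, 5, 5, 4, 385]
[5, 5, 5, 5, 4]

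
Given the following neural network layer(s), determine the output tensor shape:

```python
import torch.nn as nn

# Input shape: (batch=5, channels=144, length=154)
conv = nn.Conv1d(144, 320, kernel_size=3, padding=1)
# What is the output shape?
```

Input: (5, 144, 154) -> Output: (5, 320, 154)

Answer: (5, 320, 154)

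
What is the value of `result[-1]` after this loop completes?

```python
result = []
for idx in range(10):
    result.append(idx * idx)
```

Last element of squares 0 to 9
`result` takes the values: [] → [0] → [0, 1] → [0, 1, 4] → [0, 1, 4, 9] → [0, 1, 4, 9, 16] → [0, 1, 4, 9, 16, 25] → [0, 1, 4, 9, 16, 25, 36] → [0, 1, 4, 9, 16, 25, 36, 49] → [0, 1, 4, 9, 16, 25, 36, 49, 64] → [0, 1, 4, 9, 16, 25, 36, 49, 64, 81]
So `result[-1]` = 81

Answer: 81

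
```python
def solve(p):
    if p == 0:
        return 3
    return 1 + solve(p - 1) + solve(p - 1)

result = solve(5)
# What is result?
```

solve(p) = 1 + 2·solve(p-1), solve(0)=3. Closed form: (3+1)·2^5 - 1 = 127.

Answer: 127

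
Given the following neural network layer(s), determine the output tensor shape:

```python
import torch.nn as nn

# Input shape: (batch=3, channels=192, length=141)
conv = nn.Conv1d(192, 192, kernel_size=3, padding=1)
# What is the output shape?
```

Input: (3, 192, 141) -> Output: (3, 192, 141)

Answer: (3, 192, 141)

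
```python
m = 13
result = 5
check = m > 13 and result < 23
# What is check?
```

Trace:
`m = 13` → m = 13
`result = 5` → result = 5
`check = m > 13 and result < 23` → check = False
So check = False

Answer: False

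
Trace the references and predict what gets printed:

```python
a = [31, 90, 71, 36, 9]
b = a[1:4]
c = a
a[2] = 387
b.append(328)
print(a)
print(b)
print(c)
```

Key concept: slice vs alias.
Step by step:
`a = [31, 90, 71, 36, 9]` → a = [31, 90, 71, 36, 9]
`b = a[1:4]` → b = [90, 71, 36]
`c = a` → c = [31, 90, 71, 36, 9] (same object as a)
`a[2] = 387` → a = [31, 90, 387, 36, 9] (same object as c); c = [31, 90, 387, 36, 9] (same object as a)
`b.append(328)` → b = [90, 71, 36, 328]
`print(a)` → prints [31, 90, 387, 36, 9]
`print(b)` → prints [90, 71, 36, 328]
`print(c)` → prints [31, 90, 387, 36, 9]

Answer:
[31, 90, 387, 36, 9]
[90, 71, 36, 328]
[31, 90, 387, 36, 9]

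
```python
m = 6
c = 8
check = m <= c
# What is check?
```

Trace:
`m = 6` → m = 6
`c = 8` → c = 8
`check = m <= c` → check = True
So check = True

Answer: True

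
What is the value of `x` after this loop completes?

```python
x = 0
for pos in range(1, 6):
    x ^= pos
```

XOR of 1 to 5
`x` takes the values: 0 → 1 → 3 → 0 → 4 → 1

Answer: 1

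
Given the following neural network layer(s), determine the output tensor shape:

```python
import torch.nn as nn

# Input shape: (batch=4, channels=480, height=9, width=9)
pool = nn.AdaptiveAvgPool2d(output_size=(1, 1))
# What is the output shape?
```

Input: (4, 480, 9, 9) -> Output: (4, 480, 1, 1)

Answer: (4, 480, 1, 1)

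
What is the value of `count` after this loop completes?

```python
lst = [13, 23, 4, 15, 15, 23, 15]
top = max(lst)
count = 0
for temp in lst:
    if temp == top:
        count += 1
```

Count of max value 23 in [13, 23, 4, 15, 15, 23, 15]
`count` takes the values: 0 → 1 → 2

Answer: 2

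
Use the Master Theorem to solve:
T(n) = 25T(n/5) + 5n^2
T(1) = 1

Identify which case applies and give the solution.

a=25, b=5, f(n)=5n^2. log_5(25) = 2. Since c=2 = 2, Case 2 applies: T(n) = Θ(n^log_b(a) · log n) = O(n^2 log n).

Answer: O(n^2 log n) - Case 2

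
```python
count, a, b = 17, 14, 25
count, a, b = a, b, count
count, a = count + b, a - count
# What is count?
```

Trace:
`count, a, b = 17, 14, 25` → count = 17; a = 14; b = 25
`count, a, b = a, b, count` → count = 14; a = 25; b = 17
`count, a = count + b, a - count` → count = 31; a = 11
So count = 31

Answer: 31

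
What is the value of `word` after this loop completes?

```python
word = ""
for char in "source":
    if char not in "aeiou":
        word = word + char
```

Remove vowels from 'source'
`word` takes the values: "" → "s" → "sr" → "src"

Answer: "src"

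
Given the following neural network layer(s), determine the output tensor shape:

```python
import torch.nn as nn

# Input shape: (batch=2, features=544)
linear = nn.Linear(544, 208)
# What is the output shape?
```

Input: (2, 544) -> Output: (2, 208)

Answer: (2, 208)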